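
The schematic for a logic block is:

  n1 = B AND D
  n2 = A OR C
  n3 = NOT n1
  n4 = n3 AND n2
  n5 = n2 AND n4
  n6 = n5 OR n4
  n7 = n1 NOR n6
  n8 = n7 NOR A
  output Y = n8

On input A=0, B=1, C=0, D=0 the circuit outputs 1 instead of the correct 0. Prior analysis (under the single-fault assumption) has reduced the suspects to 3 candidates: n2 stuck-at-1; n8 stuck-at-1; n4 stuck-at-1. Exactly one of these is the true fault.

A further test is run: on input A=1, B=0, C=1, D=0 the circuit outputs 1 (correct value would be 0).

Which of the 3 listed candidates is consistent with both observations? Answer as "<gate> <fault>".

Evaluate each candidate on input A=1, B=0, C=1, D=0:
  n2 stuck-at-1: n1=0, n2=1 [stuck-at-1], n3=1, n4=1, n5=1, n6=1, n7=0, n8=0 → 0 — eliminated
  n8 stuck-at-1: n1=0, n2=1, n3=1, n4=1, n5=1, n6=1, n7=0, n8=1 [stuck-at-1] → 1 — matches
  n4 stuck-at-1: n1=0, n2=1, n3=1, n4=1 [stuck-at-1], n5=1, n6=1, n7=0, n8=0 → 0 — eliminated
Only n8 stuck-at-1 reproduces the observed 1.

n8 stuck-at-1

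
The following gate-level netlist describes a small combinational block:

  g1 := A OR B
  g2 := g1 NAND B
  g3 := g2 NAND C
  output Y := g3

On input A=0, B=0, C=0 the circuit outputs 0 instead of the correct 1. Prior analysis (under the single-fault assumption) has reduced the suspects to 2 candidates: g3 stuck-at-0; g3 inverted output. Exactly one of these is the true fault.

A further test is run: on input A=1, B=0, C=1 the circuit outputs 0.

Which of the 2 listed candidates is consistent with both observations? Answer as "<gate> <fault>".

Evaluate each candidate on input A=1, B=0, C=1:
  g3 stuck-at-0: g1=1, g2=1, g3=0 [stuck-at-0] → 0 — matches
  g3 inverted output: g1=1, g2=1, g3=1 [inverted output] → 1 — eliminated
Only g3 stuck-at-0 reproduces the observed 0.

g3 stuck-at-0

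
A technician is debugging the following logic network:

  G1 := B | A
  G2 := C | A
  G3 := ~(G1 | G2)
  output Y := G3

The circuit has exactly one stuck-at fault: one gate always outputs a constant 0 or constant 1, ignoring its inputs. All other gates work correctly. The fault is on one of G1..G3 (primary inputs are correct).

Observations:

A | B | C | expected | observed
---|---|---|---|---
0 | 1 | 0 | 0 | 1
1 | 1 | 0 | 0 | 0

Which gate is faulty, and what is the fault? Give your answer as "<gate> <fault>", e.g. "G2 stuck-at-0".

G1 stuck-at-0

Fault-free values for test 1 (A=0, B=1, C=0): G1=1, G2=0, G3=0, giving Y=0. Observed 1.
Test 1: faults giving observed 1 are {G1 stuck-at-0, G3 stuck-at-1}.
Test 2 (A=1, B=1, C=0): fault-free G1=1, G2=1, G3=0 → 0; observed 0. Eliminates G3 stuck-at-1.
Only G1 stuck-at-0 is consistent with every test.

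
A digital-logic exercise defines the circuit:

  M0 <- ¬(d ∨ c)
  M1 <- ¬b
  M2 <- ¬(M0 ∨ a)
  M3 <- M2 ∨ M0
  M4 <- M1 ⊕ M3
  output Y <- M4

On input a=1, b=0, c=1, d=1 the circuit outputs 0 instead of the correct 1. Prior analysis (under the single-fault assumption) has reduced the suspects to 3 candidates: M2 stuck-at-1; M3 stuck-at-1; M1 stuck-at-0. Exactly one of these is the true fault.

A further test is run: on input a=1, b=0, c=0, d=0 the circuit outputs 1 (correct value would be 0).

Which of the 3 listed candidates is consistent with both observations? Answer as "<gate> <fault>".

M1 stuck-at-0

Evaluate each candidate on input a=1, b=0, c=0, d=0:
  M2 stuck-at-1: M0=1, M1=1, M2=1 [stuck-at-1], M3=1, M4=0 → 0 — eliminated
  M3 stuck-at-1: M0=1, M1=1, M2=0, M3=1 [stuck-at-1], M4=0 → 0 — eliminated
  M1 stuck-at-0: M0=1, M1=0 [stuck-at-0], M2=0, M3=1, M4=1 → 1 — matches
Only M1 stuck-at-0 reproduces the observed 1.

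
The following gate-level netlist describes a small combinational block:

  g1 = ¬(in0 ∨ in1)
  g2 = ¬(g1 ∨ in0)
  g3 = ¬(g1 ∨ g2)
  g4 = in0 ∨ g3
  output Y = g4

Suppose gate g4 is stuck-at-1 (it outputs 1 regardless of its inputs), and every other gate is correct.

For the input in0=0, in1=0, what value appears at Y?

1

Propagate with g4 forced: g1=1, g2=0, g3=0, g4=1 [stuck-at-1].
So Y = 1. (Without the fault it would be 0.)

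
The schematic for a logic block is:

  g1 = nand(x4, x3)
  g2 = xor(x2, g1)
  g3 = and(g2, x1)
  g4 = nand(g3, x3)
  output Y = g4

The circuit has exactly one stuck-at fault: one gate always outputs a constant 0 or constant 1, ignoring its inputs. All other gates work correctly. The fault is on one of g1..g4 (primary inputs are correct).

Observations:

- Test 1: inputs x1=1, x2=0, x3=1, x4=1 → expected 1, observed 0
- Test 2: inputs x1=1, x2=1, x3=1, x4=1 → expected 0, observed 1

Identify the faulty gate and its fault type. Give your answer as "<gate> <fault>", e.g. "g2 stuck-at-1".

Fault-free values for test 1 (x1=1, x2=0, x3=1, x4=1): g1=0, g2=0, g3=0, g4=1, giving Y=1. Observed 0.
Test 1: faults giving observed 0 are {g1 stuck-at-1, g2 stuck-at-1, g3 stuck-at-1, g4 stuck-at-0}.
Test 2 (x1=1, x2=1, x3=1, x4=1): fault-free g1=0, g2=1, g3=1, g4=0 → 0; observed 1. Eliminates g2 stuck-at-1, g3 stuck-at-1, g4 stuck-at-0.
Only g1 stuck-at-1 is consistent with every test.

g1 stuck-at-1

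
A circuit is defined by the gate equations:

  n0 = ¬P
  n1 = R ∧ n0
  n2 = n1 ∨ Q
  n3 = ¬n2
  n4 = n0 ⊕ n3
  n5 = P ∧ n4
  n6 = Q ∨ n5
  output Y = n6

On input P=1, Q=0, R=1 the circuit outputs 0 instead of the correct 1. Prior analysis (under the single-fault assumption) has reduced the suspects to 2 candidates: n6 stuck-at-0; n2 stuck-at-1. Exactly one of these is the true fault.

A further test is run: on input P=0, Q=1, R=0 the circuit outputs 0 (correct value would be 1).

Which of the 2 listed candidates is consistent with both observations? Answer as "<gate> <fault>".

Evaluate each candidate on input P=0, Q=1, R=0:
  n6 stuck-at-0: n0=1, n1=0, n2=1, n3=0, n4=1, n5=0, n6=0 [stuck-at-0] → 0 — matches
  n2 stuck-at-1: n0=1, n1=0, n2=1 [stuck-at-1], n3=0, n4=1, n5=0, n6=1 → 1 — eliminated
Only n6 stuck-at-0 reproduces the observed 0.

n6 stuck-at-0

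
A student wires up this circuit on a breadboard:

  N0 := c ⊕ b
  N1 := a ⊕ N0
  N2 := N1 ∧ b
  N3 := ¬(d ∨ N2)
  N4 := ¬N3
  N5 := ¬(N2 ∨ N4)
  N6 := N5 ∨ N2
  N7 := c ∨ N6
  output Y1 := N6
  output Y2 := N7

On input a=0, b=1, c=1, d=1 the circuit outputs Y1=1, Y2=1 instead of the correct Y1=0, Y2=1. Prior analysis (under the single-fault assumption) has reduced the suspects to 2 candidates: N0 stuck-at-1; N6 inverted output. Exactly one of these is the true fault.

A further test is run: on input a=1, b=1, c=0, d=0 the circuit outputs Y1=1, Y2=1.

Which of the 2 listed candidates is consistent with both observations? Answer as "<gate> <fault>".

Evaluate each candidate on input a=1, b=1, c=0, d=0:
  N0 stuck-at-1: N0=1 [stuck-at-1], N1=0, N2=0, N3=1, N4=0, N5=1, N6=1, N7=1 → Y1=1, Y2=1 — matches
  N6 inverted output: N0=1, N1=0, N2=0, N3=1, N4=0, N5=1, N6=0 [inverted output], N7=0 → Y1=0, Y2=0 — eliminated
Only N0 stuck-at-1 reproduces the observed Y1=1, Y2=1.

N0 stuck-at-1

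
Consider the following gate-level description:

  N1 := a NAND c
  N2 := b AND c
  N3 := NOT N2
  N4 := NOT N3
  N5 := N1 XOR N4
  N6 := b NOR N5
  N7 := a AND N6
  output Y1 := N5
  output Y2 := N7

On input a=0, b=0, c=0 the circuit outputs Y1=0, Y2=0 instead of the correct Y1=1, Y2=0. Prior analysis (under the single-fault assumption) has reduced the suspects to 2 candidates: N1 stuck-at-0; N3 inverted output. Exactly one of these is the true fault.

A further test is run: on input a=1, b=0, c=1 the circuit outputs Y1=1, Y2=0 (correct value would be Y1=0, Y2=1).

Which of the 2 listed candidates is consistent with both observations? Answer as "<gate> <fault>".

Evaluate each candidate on input a=1, b=0, c=1:
  N1 stuck-at-0: N1=0 [stuck-at-0], N2=0, N3=1, N4=0, N5=0, N6=1, N7=1 → Y1=0, Y2=1 — eliminated
  N3 inverted output: N1=0, N2=0, N3=0 [inverted output], N4=1, N5=1, N6=0, N7=0 → Y1=1, Y2=0 — matches
Only N3 inverted output reproduces the observed Y1=1, Y2=0.

N3 inverted output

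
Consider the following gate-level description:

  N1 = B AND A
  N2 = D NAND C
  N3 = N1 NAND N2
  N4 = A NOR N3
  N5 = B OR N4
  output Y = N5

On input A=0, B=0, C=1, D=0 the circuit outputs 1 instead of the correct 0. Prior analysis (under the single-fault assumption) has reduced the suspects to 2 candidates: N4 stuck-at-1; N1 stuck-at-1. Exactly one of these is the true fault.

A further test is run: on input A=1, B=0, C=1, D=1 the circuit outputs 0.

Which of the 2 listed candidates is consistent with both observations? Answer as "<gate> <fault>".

N1 stuck-at-1

Evaluate each candidate on input A=1, B=0, C=1, D=1:
  N4 stuck-at-1: N1=0, N2=0, N3=1, N4=1 [stuck-at-1], N5=1 → 1 — eliminated
  N1 stuck-at-1: N1=1 [stuck-at-1], N2=0, N3=1, N4=0, N5=0 → 0 — matches
Only N1 stuck-at-1 reproduces the observed 0.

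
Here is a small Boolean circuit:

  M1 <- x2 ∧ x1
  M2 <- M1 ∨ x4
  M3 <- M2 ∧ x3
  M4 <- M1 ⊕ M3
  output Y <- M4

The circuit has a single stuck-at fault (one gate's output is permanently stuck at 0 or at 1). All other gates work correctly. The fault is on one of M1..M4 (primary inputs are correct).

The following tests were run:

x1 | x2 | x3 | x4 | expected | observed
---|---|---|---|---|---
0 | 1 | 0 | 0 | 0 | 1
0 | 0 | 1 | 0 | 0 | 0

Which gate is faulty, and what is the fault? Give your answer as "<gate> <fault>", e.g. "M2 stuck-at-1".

Fault-free values for test 1 (x1=0, x2=1, x3=0, x4=0): M1=0, M2=0, M3=0, M4=0, giving Y=0. Observed 1.
Test 1: faults giving observed 1 are {M1 stuck-at-1, M3 stuck-at-1, M4 stuck-at-1}.
Test 2 (x1=0, x2=0, x3=1, x4=0): fault-free M1=0, M2=0, M3=0, M4=0 → 0; observed 0. Eliminates M3 stuck-at-1, M4 stuck-at-1.
Only M1 stuck-at-1 is consistent with every test.

M1 stuck-at-1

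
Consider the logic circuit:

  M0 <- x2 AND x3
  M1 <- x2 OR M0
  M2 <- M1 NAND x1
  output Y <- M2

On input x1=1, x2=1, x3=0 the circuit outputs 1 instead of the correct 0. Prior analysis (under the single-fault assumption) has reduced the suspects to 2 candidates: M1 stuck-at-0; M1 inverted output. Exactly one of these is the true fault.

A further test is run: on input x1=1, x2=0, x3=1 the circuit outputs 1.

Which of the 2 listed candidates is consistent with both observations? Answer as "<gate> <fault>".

M1 stuck-at-0

Evaluate each candidate on input x1=1, x2=0, x3=1:
  M1 stuck-at-0: M0=0, M1=0 [stuck-at-0], M2=1 → 1 — matches
  M1 inverted output: M0=0, M1=1 [inverted output], M2=0 → 0 — eliminated
Only M1 stuck-at-0 reproduces the observed 1.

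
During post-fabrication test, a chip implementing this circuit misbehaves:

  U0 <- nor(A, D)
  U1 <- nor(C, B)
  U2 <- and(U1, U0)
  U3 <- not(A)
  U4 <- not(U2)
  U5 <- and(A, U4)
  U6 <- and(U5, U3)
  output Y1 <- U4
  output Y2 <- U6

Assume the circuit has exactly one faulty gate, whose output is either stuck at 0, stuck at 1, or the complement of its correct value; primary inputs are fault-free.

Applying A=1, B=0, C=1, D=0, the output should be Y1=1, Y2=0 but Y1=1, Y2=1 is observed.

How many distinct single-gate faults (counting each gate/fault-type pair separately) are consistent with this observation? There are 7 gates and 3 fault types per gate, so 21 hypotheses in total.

Fault-free: U0=0, U1=0, U2=0, U3=0, U4=1, U5=1, U6=0 → Y1=1, Y2=0. Observed Y1=1, Y2=1.
  U0: none of the 3 fault types match ✗
  U1: none of the 3 fault types match ✗
  U2: none of the 3 fault types match ✗
  U3: stuck-at-1, inverted output ✓; others ✗
  U4: none of the 3 fault types match ✗
  U5: none of the 3 fault types match ✗
  U6: stuck-at-1, inverted output ✓; others ✗
Consistent faults: {U3 stuck-at-1, U3 inverted output, U6 stuck-at-1, U6 inverted output} — 4 in all.

4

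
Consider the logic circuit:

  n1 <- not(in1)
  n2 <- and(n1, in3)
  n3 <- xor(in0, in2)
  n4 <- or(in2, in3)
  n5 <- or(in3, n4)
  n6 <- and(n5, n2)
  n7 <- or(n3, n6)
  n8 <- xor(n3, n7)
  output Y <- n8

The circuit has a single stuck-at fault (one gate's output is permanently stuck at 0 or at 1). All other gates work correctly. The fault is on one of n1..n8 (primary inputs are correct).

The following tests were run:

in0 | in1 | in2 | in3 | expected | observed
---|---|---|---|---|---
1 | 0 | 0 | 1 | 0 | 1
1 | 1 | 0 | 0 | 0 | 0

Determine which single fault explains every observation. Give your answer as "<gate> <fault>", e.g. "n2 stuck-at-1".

Fault-free values for test 1 (in0=1, in1=0, in2=0, in3=1): n1=1, n2=1, n3=1, n4=1, n5=1, n6=1, n7=1, n8=0, giving Y=0. Observed 1.
Test 1: faults giving observed 1 are {n3 stuck-at-0, n7 stuck-at-0, n8 stuck-at-1}.
Test 2 (in0=1, in1=1, in2=0, in3=0): fault-free n1=0, n2=0, n3=1, n4=0, n5=0, n6=0, n7=1, n8=0 → 0; observed 0. Eliminates n7 stuck-at-0, n8 stuck-at-1.
Only n3 stuck-at-0 is consistent with every test.

n3 stuck-at-0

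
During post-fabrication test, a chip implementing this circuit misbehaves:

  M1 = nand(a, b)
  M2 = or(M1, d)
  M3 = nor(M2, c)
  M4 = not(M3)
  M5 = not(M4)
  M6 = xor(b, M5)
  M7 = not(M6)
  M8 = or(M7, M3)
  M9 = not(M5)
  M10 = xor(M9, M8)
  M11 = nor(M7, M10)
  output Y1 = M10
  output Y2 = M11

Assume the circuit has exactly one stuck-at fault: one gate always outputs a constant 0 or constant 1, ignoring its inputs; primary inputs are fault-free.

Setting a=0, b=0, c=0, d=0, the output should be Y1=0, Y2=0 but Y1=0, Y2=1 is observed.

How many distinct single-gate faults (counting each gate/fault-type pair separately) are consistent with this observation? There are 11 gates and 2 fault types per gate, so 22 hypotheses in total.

3

Fault-free: M1=1, M2=1, M3=0, M4=1, M5=0, M6=0, M7=1, M8=1, M9=1, M10=0, M11=0 → Y1=0, Y2=0. Observed Y1=0, Y2=1.
  M1: none of the 2 fault types match ✗
  M2: none of the 2 fault types match ✗
  M3: none of the 2 fault types match ✗
  M4: stuck-at-0 ✓; others ✗
  M5: stuck-at-1 ✓; others ✗
  M6: none of the 2 fault types match ✗
  M7: none of the 2 fault types match ✗
  M8: none of the 2 fault types match ✗
  M9: none of the 2 fault types match ✗
  M10: none of the 2 fault types match ✗
  M11: stuck-at-1 ✓; others ✗
Consistent faults: {M4 stuck-at-0, M5 stuck-at-1, M11 stuck-at-1} — 3 in all.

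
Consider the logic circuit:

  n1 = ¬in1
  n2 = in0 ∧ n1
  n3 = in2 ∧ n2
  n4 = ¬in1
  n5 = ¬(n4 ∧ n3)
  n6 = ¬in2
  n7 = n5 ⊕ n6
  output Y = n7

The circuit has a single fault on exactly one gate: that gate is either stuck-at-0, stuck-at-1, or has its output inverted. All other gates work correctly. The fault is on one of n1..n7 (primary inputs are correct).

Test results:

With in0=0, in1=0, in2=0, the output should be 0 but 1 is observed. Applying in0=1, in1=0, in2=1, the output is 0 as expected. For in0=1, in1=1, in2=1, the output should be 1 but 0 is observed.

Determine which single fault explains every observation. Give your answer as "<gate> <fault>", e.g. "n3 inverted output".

n5 stuck-at-0

Fault-free values for test 1 (in0=0, in1=0, in2=0): n1=1, n2=0, n3=0, n4=1, n5=1, n6=1, n7=0, giving Y=0. Observed 1.
Test 1: faults giving observed 1 are {n3 stuck-at-1, n3 inverted output, n5 stuck-at-0, n5 inverted output, n6 stuck-at-0, n6 inverted output, n7 stuck-at-1, n7 inverted output}.
Test 2 (in0=1, in1=0, in2=1): fault-free n1=1, n2=1, n3=1, n4=1, n5=0, n6=0, n7=0 → 0; observed 0. Eliminates n3 inverted output, n5 inverted output, n6 inverted output, n7 stuck-at-1, n7 inverted output.
Test 3 (in0=1, in1=1, in2=1): fault-free n1=0, n2=0, n3=0, n4=0, n5=1, n6=0, n7=1 → 1; observed 0. Eliminates n3 stuck-at-1, n6 stuck-at-0.
Only n5 stuck-at-0 is consistent with every test.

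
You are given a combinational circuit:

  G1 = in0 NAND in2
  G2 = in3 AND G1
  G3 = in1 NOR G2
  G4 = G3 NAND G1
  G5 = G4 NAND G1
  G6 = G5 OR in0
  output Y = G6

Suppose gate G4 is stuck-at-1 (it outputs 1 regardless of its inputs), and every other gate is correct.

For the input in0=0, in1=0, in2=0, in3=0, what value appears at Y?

0

Propagate with G4 forced: G1=1, G2=0, G3=1, G4=1 [stuck-at-1], G5=0, G6=0.
So Y = 0. (Without the fault it would be 1.)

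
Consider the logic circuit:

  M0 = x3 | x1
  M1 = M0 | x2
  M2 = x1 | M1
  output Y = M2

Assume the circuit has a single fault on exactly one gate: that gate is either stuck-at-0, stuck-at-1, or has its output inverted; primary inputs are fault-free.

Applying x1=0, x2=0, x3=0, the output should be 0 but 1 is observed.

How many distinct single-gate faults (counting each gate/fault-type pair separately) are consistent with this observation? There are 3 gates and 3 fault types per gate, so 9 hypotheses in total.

Fault-free: M0=0, M1=0, M2=0 → 0. Observed 1.
  M0 stuck-at-0: output 0 ✗
  M0 stuck-at-1: output 1 ✓
  M0 inverted output: output 1 ✓
  M1 stuck-at-0: output 0 ✗
  M1 stuck-at-1: output 1 ✓
  M1 inverted output: output 1 ✓
  M2 stuck-at-0: output 0 ✗
  M2 stuck-at-1: output 1 ✓
  M2 inverted output: output 1 ✓
Consistent faults: {M0 stuck-at-1, M0 inverted output, M1 stuck-at-1, M1 inverted output, M2 stuck-at-1, M2 inverted output} — 6 in all.

6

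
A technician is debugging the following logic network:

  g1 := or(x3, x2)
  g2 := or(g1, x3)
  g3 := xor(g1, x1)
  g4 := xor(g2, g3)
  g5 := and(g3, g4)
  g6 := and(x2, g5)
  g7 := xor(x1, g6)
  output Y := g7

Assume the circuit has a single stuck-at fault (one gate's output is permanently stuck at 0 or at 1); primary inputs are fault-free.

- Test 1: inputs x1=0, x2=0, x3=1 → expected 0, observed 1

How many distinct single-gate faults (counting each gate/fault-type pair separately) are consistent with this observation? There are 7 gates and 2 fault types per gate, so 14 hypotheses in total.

Fault-free: g1=1, g2=1, g3=1, g4=0, g5=0, g6=0, g7=0 → 0. Observed 1.
  g1 stuck-at-0: output 0 ✗
  g1 stuck-at-1: output 0 ✗
  g2 stuck-at-0: output 0 ✗
  g2 stuck-at-1: output 0 ✗
  g3 stuck-at-0: output 0 ✗
  g3 stuck-at-1: output 0 ✗
  g4 stuck-at-0: output 0 ✗
  g4 stuck-at-1: output 0 ✗
  g5 stuck-at-0: output 0 ✗
  g5 stuck-at-1: output 0 ✗
  g6 stuck-at-0: output 0 ✗
  g6 stuck-at-1: output 1 ✓
  g7 stuck-at-0: output 0 ✗
  g7 stuck-at-1: output 1 ✓
Consistent faults: {g6 stuck-at-1, g7 stuck-at-1} — 2 in all.

2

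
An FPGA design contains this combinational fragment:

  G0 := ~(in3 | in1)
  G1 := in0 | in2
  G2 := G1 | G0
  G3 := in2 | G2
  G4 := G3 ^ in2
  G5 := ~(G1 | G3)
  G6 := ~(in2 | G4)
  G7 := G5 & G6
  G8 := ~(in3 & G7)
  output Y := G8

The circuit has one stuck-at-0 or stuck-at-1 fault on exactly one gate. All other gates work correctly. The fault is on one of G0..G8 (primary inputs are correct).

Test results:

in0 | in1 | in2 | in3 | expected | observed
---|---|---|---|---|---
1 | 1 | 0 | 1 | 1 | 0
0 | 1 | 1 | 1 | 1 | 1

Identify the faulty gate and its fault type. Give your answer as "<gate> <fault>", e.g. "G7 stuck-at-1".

Fault-free values for test 1 (in0=1, in1=1, in2=0, in3=1): G0=0, G1=1, G2=1, G3=1, G4=1, G5=0, G6=0, G7=0, G8=1, giving Y=1. Observed 0.
Test 1: faults giving observed 0 are {G1 stuck-at-0, G7 stuck-at-1, G8 stuck-at-0}.
Test 2 (in0=0, in1=1, in2=1, in3=1): fault-free G0=0, G1=1, G2=1, G3=1, G4=0, G5=0, G6=0, G7=0, G8=1 → 1; observed 1. Eliminates G7 stuck-at-1, G8 stuck-at-0.
Only G1 stuck-at-0 is consistent with every test.

G1 stuck-at-0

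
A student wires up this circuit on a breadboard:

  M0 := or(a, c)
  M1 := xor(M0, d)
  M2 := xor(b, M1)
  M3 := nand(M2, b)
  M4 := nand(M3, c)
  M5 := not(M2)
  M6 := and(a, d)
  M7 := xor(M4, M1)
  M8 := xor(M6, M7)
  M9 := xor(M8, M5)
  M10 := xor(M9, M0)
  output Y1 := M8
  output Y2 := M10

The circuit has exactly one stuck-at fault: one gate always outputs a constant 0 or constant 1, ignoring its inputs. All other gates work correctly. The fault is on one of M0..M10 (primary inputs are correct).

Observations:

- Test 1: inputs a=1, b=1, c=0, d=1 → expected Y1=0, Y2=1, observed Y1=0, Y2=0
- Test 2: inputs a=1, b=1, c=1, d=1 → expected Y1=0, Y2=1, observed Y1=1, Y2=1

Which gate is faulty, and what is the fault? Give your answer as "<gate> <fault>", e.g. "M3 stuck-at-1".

Fault-free values for test 1 (a=1, b=1, c=0, d=1): M0=1, M1=0, M2=1, M3=0, M4=1, M5=0, M6=1, M7=1, M8=0, M9=0, M10=1, giving Y1=0, Y2=1. Observed Y1=0, Y2=0.
Test 1: faults giving observed Y1=0, Y2=0 are {M2 stuck-at-0, M5 stuck-at-1, M9 stuck-at-1, M10 stuck-at-0}.
Test 2 (a=1, b=1, c=1, d=1): fault-free M0=1, M1=0, M2=1, M3=0, M4=1, M5=0, M6=1, M7=1, M8=0, M9=0, M10=1 → Y1=0, Y2=1; observed Y1=1, Y2=1. Eliminates M5 stuck-at-1, M9 stuck-at-1, M10 stuck-at-0.
Only M2 stuck-at-0 is consistent with every test.

M2 stuck-at-0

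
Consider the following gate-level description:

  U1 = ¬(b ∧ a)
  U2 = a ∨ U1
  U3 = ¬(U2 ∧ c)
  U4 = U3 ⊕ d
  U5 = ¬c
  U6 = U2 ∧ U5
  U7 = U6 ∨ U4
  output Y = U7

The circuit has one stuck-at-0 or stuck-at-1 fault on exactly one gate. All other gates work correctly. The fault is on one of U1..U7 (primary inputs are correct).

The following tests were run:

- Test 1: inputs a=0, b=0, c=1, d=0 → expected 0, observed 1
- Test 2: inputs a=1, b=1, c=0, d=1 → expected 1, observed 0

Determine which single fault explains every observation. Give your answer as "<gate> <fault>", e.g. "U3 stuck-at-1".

U2 stuck-at-0

Fault-free values for test 1 (a=0, b=0, c=1, d=0): U1=1, U2=1, U3=0, U4=0, U5=0, U6=0, U7=0, giving Y=0. Observed 1.
Test 1: faults giving observed 1 are {U1 stuck-at-0, U2 stuck-at-0, U3 stuck-at-1, U4 stuck-at-1, U5 stuck-at-1, U6 stuck-at-1, U7 stuck-at-1}.
Test 2 (a=1, b=1, c=0, d=1): fault-free U1=0, U2=1, U3=1, U4=0, U5=1, U6=1, U7=1 → 1; observed 0. Eliminates U1 stuck-at-0, U3 stuck-at-1, U4 stuck-at-1, U5 stuck-at-1, U6 stuck-at-1, U7 stuck-at-1.
Only U2 stuck-at-0 is consistent with every test.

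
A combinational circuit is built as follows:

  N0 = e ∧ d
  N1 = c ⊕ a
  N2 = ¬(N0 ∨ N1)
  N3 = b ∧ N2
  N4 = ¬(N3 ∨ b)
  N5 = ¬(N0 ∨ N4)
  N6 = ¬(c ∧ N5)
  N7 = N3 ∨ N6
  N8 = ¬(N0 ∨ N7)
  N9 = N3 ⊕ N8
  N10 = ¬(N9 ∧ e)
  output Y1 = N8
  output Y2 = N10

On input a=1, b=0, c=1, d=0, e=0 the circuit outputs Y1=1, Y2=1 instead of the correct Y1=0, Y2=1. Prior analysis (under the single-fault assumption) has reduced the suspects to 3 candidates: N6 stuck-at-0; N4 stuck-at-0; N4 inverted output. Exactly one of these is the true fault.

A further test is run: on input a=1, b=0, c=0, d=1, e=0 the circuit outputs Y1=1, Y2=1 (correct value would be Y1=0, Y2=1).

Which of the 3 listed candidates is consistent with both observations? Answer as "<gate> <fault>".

N6 stuck-at-0

Evaluate each candidate on input a=1, b=0, c=0, d=1, e=0:
  N6 stuck-at-0: N0=0, N1=1, N2=0, N3=0, N4=1, N5=0, N6=0 [stuck-at-0], N7=0, N8=1, N9=1, N10=1 → Y1=1, Y2=1 — matches
  N4 stuck-at-0: N0=0, N1=1, N2=0, N3=0, N4=0 [stuck-at-0], N5=1, N6=1, N7=1, N8=0, N9=0, N10=1 → Y1=0, Y2=1 — eliminated
  N4 inverted output: N0=0, N1=1, N2=0, N3=0, N4=0 [inverted output], N5=1, N6=1, N7=1, N8=0, N9=0, N10=1 → Y1=0, Y2=1 — eliminated
Only N6 stuck-at-0 reproduces the observed Y1=1, Y2=1.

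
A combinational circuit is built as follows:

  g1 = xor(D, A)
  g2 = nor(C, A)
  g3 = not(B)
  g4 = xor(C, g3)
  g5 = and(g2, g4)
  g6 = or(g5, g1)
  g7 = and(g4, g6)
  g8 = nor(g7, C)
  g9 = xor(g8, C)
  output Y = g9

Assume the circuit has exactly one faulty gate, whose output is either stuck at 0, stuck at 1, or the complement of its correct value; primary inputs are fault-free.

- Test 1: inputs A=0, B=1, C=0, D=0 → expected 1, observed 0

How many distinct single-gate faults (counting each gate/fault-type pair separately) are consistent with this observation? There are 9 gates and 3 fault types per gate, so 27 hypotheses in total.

10

Fault-free: g1=0, g2=1, g3=0, g4=0, g5=0, g6=0, g7=0, g8=1, g9=1 → 1. Observed 0.
  g1: none of the 3 fault types match ✗
  g2: none of the 3 fault types match ✗
  g3: stuck-at-1, inverted output ✓; others ✗
  g4: stuck-at-1, inverted output ✓; others ✗
  g5: none of the 3 fault types match ✗
  g6: none of the 3 fault types match ✗
  g7: stuck-at-1, inverted output ✓; others ✗
  g8: stuck-at-0, inverted output ✓; others ✗
  g9: stuck-at-0, inverted output ✓; others ✗
Consistent faults: {g3 stuck-at-1, g3 inverted output, g4 stuck-at-1, g4 inverted output, g7 stuck-at-1, g7 inverted output, g8 stuck-at-0, g8 inverted output, g9 stuck-at-0, g9 inverted output} — 10 in all.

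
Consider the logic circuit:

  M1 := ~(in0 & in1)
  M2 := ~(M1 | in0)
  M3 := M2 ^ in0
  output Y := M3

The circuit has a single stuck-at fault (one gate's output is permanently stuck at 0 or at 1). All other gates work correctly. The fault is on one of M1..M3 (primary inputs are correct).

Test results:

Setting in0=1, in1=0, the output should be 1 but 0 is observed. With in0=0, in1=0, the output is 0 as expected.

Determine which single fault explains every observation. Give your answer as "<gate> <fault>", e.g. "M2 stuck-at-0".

M3 stuck-at-0

Fault-free values for test 1 (in0=1, in1=0): M1=1, M2=0, M3=1, giving Y=1. Observed 0.
Test 1: faults giving observed 0 are {M2 stuck-at-1, M3 stuck-at-0}.
Test 2 (in0=0, in1=0): fault-free M1=1, M2=0, M3=0 → 0; observed 0. Eliminates M2 stuck-at-1.
Only M3 stuck-at-0 is consistent with every test.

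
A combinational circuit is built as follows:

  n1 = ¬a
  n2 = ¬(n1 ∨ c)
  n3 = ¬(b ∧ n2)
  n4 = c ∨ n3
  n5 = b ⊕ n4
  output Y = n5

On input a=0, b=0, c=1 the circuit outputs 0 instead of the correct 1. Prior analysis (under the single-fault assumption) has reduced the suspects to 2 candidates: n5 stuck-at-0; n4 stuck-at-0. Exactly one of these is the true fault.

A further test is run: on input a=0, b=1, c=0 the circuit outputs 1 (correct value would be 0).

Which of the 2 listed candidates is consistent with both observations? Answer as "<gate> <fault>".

n4 stuck-at-0

Evaluate each candidate on input a=0, b=1, c=0:
  n5 stuck-at-0: n1=1, n2=0, n3=1, n4=1, n5=0 [stuck-at-0] → 0 — eliminated
  n4 stuck-at-0: n1=1, n2=0, n3=1, n4=0 [stuck-at-0], n5=1 → 1 — matches
Only n4 stuck-at-0 reproduces the observed 1.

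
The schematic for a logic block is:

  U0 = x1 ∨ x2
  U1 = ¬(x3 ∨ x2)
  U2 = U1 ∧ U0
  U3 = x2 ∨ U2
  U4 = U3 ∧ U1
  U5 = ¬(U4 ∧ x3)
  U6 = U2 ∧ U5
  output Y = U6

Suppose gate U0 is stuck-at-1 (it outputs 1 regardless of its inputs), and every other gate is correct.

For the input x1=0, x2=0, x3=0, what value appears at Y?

Propagate with U0 forced: U0=1 [stuck-at-1], U1=1, U2=1, U3=1, U4=1, U5=1, U6=1.
So Y = 1. (Without the fault it would be 0.)

1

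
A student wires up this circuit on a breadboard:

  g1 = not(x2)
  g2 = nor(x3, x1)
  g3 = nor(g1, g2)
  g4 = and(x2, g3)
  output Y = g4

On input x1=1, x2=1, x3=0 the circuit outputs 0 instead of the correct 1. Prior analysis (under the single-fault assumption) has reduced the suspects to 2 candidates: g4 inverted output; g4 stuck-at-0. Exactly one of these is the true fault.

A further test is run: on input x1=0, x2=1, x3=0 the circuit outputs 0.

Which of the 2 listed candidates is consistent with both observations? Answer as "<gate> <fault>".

Evaluate each candidate on input x1=0, x2=1, x3=0:
  g4 inverted output: g1=0, g2=1, g3=0, g4=1 [inverted output] → 1 — eliminated
  g4 stuck-at-0: g1=0, g2=1, g3=0, g4=0 [stuck-at-0] → 0 — matches
Only g4 stuck-at-0 reproduces the observed 0.

g4 stuck-at-0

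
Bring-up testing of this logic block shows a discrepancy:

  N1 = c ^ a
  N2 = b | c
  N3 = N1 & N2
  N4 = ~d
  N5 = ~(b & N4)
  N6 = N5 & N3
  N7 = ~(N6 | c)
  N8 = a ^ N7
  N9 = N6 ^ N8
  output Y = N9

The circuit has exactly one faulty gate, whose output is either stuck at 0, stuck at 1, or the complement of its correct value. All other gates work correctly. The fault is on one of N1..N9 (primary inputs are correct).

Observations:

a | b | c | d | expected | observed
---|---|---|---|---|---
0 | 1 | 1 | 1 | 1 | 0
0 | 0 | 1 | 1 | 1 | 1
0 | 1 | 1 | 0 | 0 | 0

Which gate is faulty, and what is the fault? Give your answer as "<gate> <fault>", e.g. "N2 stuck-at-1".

Fault-free values for test 1 (a=0, b=1, c=1, d=1): N1=1, N2=1, N3=1, N4=0, N5=1, N6=1, N7=0, N8=0, N9=1, giving Y=1. Observed 0.
Test 1: faults giving observed 0 are {N1 stuck-at-0, N1 inverted output, N2 stuck-at-0, N2 inverted output, N3 stuck-at-0, N3 inverted output, N4 stuck-at-1, N4 inverted output, N5 stuck-at-0, N5 inverted output, N6 stuck-at-0, N6 inverted output, N7 stuck-at-1, N7 inverted output, N8 stuck-at-1, N8 inverted output, N9 stuck-at-0, N9 inverted output}.
Test 2 (a=0, b=0, c=1, d=1): fault-free N1=1, N2=1, N3=1, N4=0, N5=1, N6=1, N7=0, N8=0, N9=1 → 1; observed 1. Eliminates N1 stuck-at-0, N1 inverted output, N2 stuck-at-0, N2 inverted output, N3 stuck-at-0, N3 inverted output, N5 stuck-at-0, N5 inverted output, N6 stuck-at-0, N6 inverted output, N7 stuck-at-1, N7 inverted output, N8 stuck-at-1, N8 inverted output, N9 stuck-at-0, N9 inverted output.
Test 3 (a=0, b=1, c=1, d=0): fault-free N1=1, N2=1, N3=1, N4=1, N5=0, N6=0, N7=0, N8=0, N9=0 → 0; observed 0. Eliminates N4 inverted output.
Only N4 stuck-at-1 is consistent with every test.

N4 stuck-at-1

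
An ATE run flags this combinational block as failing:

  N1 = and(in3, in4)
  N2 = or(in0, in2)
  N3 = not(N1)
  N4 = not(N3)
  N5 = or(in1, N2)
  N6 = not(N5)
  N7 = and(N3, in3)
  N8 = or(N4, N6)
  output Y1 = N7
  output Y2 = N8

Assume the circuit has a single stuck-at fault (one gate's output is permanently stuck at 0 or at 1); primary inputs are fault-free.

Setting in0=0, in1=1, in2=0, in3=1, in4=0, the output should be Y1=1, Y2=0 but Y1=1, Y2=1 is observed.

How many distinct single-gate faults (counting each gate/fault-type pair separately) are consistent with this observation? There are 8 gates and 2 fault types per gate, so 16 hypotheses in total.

4

Fault-free: N1=0, N2=0, N3=1, N4=0, N5=1, N6=0, N7=1, N8=0 → Y1=1, Y2=0. Observed Y1=1, Y2=1.
  N1: none of the 2 fault types match ✗
  N2: none of the 2 fault types match ✗
  N3: none of the 2 fault types match ✗
  N4: stuck-at-1 ✓; others ✗
  N5: stuck-at-0 ✓; others ✗
  N6: stuck-at-1 ✓; others ✗
  N7: none of the 2 fault types match ✗
  N8: stuck-at-1 ✓; others ✗
Consistent faults: {N4 stuck-at-1, N5 stuck-at-0, N6 stuck-at-1, N8 stuck-at-1} — 4 in all.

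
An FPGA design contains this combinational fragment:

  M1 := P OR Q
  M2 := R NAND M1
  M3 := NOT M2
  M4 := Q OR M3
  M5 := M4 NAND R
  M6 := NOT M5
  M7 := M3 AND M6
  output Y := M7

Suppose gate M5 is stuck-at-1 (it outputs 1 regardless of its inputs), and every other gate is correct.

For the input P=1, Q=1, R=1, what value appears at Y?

Propagate with M5 forced: M1=1, M2=0, M3=1, M4=1, M5=1 [stuck-at-1], M6=0, M7=0.
So Y = 0. (Without the fault it would be 1.)

0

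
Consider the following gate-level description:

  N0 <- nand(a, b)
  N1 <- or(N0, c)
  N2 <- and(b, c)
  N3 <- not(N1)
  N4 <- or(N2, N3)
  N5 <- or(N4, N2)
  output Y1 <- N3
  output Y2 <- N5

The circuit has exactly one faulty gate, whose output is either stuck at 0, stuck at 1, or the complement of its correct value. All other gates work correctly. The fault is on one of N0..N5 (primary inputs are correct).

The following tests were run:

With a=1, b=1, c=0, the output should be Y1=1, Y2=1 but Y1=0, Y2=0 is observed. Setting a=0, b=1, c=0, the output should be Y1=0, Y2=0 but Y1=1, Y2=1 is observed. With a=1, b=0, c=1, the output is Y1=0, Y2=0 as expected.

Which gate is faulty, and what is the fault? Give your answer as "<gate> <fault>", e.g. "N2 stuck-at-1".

Fault-free values for test 1 (a=1, b=1, c=0): N0=0, N1=0, N2=0, N3=1, N4=1, N5=1, giving Y1=1, Y2=1. Observed Y1=0, Y2=0.
Test 1: faults giving observed Y1=0, Y2=0 are {N0 stuck-at-1, N0 inverted output, N1 stuck-at-1, N1 inverted output, N3 stuck-at-0, N3 inverted output}.
Test 2 (a=0, b=1, c=0): fault-free N0=1, N1=1, N2=0, N3=0, N4=0, N5=0 → Y1=0, Y2=0; observed Y1=1, Y2=1. Eliminates N0 stuck-at-1, N1 stuck-at-1, N3 stuck-at-0.
Test 3 (a=1, b=0, c=1): fault-free N0=1, N1=1, N2=0, N3=0, N4=0, N5=0 → Y1=0, Y2=0; observed Y1=0, Y2=0. Eliminates N1 inverted output, N3 inverted output.
Only N0 inverted output is consistent with every test.

N0 inverted output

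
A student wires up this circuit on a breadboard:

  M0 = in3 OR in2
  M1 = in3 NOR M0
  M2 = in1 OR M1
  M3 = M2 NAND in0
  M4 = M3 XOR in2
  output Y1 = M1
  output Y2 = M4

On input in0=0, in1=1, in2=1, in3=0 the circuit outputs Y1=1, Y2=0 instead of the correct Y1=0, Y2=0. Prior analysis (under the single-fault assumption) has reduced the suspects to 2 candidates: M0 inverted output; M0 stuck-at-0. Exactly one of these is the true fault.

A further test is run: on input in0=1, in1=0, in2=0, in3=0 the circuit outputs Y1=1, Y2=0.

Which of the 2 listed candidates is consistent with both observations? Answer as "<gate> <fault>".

Evaluate each candidate on input in0=1, in1=0, in2=0, in3=0:
  M0 inverted output: M0=1 [inverted output], M1=0, M2=0, M3=1, M4=1 → Y1=0, Y2=1 — eliminated
  M0 stuck-at-0: M0=0 [stuck-at-0], M1=1, M2=1, M3=0, M4=0 → Y1=1, Y2=0 — matches
Only M0 stuck-at-0 reproduces the observed Y1=1, Y2=0.

M0 stuck-at-0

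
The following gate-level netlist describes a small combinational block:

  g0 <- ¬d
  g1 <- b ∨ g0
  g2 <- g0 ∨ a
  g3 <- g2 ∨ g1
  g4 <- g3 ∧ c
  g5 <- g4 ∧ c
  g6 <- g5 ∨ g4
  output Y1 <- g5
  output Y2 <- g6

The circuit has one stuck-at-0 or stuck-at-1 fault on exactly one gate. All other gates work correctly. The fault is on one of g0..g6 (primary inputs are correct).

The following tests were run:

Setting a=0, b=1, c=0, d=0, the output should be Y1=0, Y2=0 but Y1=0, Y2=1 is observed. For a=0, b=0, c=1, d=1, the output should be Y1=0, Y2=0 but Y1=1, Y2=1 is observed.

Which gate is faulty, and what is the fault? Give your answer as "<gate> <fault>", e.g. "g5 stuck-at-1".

Fault-free values for test 1 (a=0, b=1, c=0, d=0): g0=1, g1=1, g2=1, g3=1, g4=0, g5=0, g6=0, giving Y1=0, Y2=0. Observed Y1=0, Y2=1.
Test 1: faults giving observed Y1=0, Y2=1 are {g4 stuck-at-1, g6 stuck-at-1}.
Test 2 (a=0, b=0, c=1, d=1): fault-free g0=0, g1=0, g2=0, g3=0, g4=0, g5=0, g6=0 → Y1=0, Y2=0; observed Y1=1, Y2=1. Eliminates g6 stuck-at-1.
Only g4 stuck-at-1 is consistent with every test.

g4 stuck-at-1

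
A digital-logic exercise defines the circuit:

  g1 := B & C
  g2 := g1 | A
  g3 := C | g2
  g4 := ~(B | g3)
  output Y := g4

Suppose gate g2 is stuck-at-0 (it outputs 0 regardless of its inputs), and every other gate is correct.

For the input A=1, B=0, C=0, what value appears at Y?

1

Propagate with g2 forced: g1=0, g2=0 [stuck-at-0], g3=0, g4=1.
So Y = 1. (Without the fault it would be 0.)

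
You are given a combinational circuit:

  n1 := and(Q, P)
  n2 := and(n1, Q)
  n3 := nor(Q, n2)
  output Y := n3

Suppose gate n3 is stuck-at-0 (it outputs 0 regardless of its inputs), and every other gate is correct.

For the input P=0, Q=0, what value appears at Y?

Propagate with n3 forced: n1=0, n2=0, n3=0 [stuck-at-0].
So Y = 0. (Without the fault it would be 1.)

0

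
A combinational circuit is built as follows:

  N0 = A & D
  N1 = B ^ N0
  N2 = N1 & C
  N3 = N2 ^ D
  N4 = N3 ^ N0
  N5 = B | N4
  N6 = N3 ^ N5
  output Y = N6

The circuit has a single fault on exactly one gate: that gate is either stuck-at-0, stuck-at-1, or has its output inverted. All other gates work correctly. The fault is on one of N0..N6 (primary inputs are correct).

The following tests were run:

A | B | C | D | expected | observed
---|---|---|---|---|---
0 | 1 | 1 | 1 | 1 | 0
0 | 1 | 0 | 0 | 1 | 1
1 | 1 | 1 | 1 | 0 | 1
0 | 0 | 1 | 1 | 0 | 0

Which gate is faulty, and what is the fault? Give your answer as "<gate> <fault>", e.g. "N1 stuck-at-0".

N1 inverted output

Fault-free values for test 1 (A=0, B=1, C=1, D=1): N0=0, N1=1, N2=1, N3=0, N4=0, N5=1, N6=1, giving Y=1. Observed 0.
Test 1: faults giving observed 0 are {N0 stuck-at-1, N0 inverted output, N1 stuck-at-0, N1 inverted output, N2 stuck-at-0, N2 inverted output, N3 stuck-at-1, N3 inverted output, N5 stuck-at-0, N5 inverted output, N6 stuck-at-0, N6 inverted output}.
Test 2 (A=0, B=1, C=0, D=0): fault-free N0=0, N1=1, N2=0, N3=0, N4=0, N5=1, N6=1 → 1; observed 1. Eliminates N2 inverted output, N3 stuck-at-1, N3 inverted output, N5 stuck-at-0, N5 inverted output, N6 stuck-at-0, N6 inverted output.
Test 3 (A=1, B=1, C=1, D=1): fault-free N0=1, N1=0, N2=0, N3=1, N4=0, N5=1, N6=0 → 0; observed 1. Eliminates N0 stuck-at-1, N1 stuck-at-0, N2 stuck-at-0.
Test 4 (A=0, B=0, C=1, D=1): fault-free N0=0, N1=0, N2=0, N3=1, N4=1, N5=1, N6=0 → 0; observed 0. Eliminates N0 inverted output.
Only N1 inverted output is consistent with every test.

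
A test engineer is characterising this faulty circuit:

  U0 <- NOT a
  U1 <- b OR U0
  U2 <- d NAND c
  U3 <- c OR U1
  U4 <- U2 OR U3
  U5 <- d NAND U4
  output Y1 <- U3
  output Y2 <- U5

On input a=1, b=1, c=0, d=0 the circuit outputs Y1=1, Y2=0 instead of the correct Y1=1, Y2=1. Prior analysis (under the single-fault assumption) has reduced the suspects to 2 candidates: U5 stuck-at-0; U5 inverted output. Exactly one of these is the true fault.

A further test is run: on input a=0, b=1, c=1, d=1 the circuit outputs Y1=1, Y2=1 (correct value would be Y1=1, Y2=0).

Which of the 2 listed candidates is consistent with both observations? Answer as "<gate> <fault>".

Evaluate each candidate on input a=0, b=1, c=1, d=1:
  U5 stuck-at-0: U0=1, U1=1, U2=0, U3=1, U4=1, U5=0 [stuck-at-0] → Y1=1, Y2=0 — eliminated
  U5 inverted output: U0=1, U1=1, U2=0, U3=1, U4=1, U5=1 [inverted output] → Y1=1, Y2=1 — matches
Only U5 inverted output reproduces the observed Y1=1, Y2=1.

U5 inverted output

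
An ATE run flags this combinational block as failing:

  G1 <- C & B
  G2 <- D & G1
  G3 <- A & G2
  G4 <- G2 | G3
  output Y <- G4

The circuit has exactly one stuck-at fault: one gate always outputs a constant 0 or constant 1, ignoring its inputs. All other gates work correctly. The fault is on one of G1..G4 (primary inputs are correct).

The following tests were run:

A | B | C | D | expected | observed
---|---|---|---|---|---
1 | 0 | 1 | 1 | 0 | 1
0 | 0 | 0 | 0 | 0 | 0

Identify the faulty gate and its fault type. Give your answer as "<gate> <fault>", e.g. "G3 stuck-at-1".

G1 stuck-at-1

Fault-free values for test 1 (A=1, B=0, C=1, D=1): G1=0, G2=0, G3=0, G4=0, giving Y=0. Observed 1.
Test 1: faults giving observed 1 are {G1 stuck-at-1, G2 stuck-at-1, G3 stuck-at-1, G4 stuck-at-1}.
Test 2 (A=0, B=0, C=0, D=0): fault-free G1=0, G2=0, G3=0, G4=0 → 0; observed 0. Eliminates G2 stuck-at-1, G3 stuck-at-1, G4 stuck-at-1.
Only G1 stuck-at-1 is consistent with every test.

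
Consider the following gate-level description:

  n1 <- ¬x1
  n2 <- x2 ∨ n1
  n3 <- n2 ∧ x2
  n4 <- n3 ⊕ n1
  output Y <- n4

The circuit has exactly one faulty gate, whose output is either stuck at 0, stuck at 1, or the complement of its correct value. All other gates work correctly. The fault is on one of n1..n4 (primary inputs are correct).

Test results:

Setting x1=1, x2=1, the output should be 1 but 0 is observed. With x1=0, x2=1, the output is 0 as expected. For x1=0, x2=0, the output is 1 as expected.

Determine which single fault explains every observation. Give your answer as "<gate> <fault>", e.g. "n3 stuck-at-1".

n1 stuck-at-1

Fault-free values for test 1 (x1=1, x2=1): n1=0, n2=1, n3=1, n4=1, giving Y=1. Observed 0.
Test 1: faults giving observed 0 are {n1 stuck-at-1, n1 inverted output, n2 stuck-at-0, n2 inverted output, n3 stuck-at-0, n3 inverted output, n4 stuck-at-0, n4 inverted output}.
Test 2 (x1=0, x2=1): fault-free n1=1, n2=1, n3=1, n4=0 → 0; observed 0. Eliminates n1 inverted output, n2 stuck-at-0, n2 inverted output, n3 stuck-at-0, n3 inverted output, n4 inverted output.
Test 3 (x1=0, x2=0): fault-free n1=1, n2=1, n3=0, n4=1 → 1; observed 1. Eliminates n4 stuck-at-0.
Only n1 stuck-at-1 is consistent with every test.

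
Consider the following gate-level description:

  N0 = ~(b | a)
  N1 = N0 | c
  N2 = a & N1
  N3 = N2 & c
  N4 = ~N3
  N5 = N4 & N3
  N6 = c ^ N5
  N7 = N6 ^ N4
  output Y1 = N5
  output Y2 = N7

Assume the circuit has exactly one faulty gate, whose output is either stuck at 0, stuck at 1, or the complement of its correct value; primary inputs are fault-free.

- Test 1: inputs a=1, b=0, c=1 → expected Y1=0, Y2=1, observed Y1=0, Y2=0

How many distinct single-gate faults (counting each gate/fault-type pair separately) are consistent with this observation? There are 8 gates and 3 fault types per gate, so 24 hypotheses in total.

10

Fault-free: N0=0, N1=1, N2=1, N3=1, N4=0, N5=0, N6=1, N7=1 → Y1=0, Y2=1. Observed Y1=0, Y2=0.
  N0: none of the 3 fault types match ✗
  N1: stuck-at-0, inverted output ✓; others ✗
  N2: stuck-at-0, inverted output ✓; others ✗
  N3: stuck-at-0, inverted output ✓; others ✗
  N4: none of the 3 fault types match ✗
  N5: none of the 3 fault types match ✗
  N6: stuck-at-0, inverted output ✓; others ✗
  N7: stuck-at-0, inverted output ✓; others ✗
Consistent faults: {N1 stuck-at-0, N1 inverted output, N2 stuck-at-0, N2 inverted output, N3 stuck-at-0, N3 inverted output, N6 stuck-at-0, N6 inverted output, N7 stuck-at-0, N7 inverted output} — 10 in all.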